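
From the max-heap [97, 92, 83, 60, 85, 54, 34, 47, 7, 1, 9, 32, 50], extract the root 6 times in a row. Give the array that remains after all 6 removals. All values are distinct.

[50, 47, 34, 32, 1, 9, 7]

extract-max #1 returns 97:
  remove root 97; move last element 50 to root → [50, 92, 83, 60, 85, 54, 34, 47, 7, 1, 9, 32]
  50 vs larger child 92 at index 1, swap → [92, 50, 83, 60, 85, 54, 34, 47, 7, 1, 9, 32]
  50 vs larger child 85 at index 4, swap → [92, 85, 83, 60, 50, 54, 34, 47, 7, 1, 9, 32]
extract-max #2 returns 92:
  remove root 92; move last element 32 to root → [32, 85, 83, 60, 50, 54, 34, 47, 7, 1, 9]
  32 vs larger child 85 at index 1, swap → [85, 32, 83, 60, 50, 54, 34, 47, 7, 1, 9]
  32 vs larger child 60 at index 3, swap → [85, 60, 83, 32, 50, 54, 34, 47, 7, 1, 9]
  32 vs larger child 47 at index 7, swap → [85, 60, 83, 47, 50, 54, 34, 32, 7, 1, 9]
extract-max #3 returns 85:
  remove root 85; move last element 9 to root → [9, 60, 83, 47, 50, 54, 34, 32, 7, 1]
  9 vs larger child 83 at index 2, swap → [83, 60, 9, 47, 50, 54, 34, 32, 7, 1]
  9 vs larger child 54 at index 5, swap → [83, 60, 54, 47, 50, 9, 34, 32, 7, 1]
extract-max #4 returns 83:
  remove root 83; move last element 1 to root → [1, 60, 54, 47, 50, 9, 34, 32, 7]
  1 vs larger child 60 at index 1, swap → [60, 1, 54, 47, 50, 9, 34, 32, 7]
  1 vs larger child 50 at index 4, swap → [60, 50, 54, 47, 1, 9, 34, 32, 7]
extract-max #5 returns 60:
  remove root 60; move last element 7 to root → [7, 50, 54, 47, 1, 9, 34, 32]
  7 vs larger child 54 at index 2, swap → [54, 50, 7, 47, 1, 9, 34, 32]
  7 vs larger child 34 at index 6, swap → [54, 50, 34, 47, 1, 9, 7, 32]
extract-max #6 returns 54:
  remove root 54; move last element 32 to root → [32, 50, 34, 47, 1, 9, 7]
  32 vs larger child 50 at index 1, swap → [50, 32, 34, 47, 1, 9, 7]
  32 vs larger child 47 at index 3, swap → [50, 47, 34, 32, 1, 9, 7]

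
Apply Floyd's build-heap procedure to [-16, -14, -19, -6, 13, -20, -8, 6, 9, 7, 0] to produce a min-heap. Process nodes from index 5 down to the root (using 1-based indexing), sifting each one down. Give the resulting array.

sift down from index 5:
  13 vs smaller child 0 at index 11, swap → [-16, -14, -19, -6, 0, -20, -8, 6, 9, 7, 13]
sift down from index 4: already satisfies heap property
sift down from index 3:
  -19 vs smaller child -20 at index 6, swap → [-16, -14, -20, -6, 0, -19, -8, 6, 9, 7, 13]
sift down from index 2: already satisfies heap property
sift down from index 1:
  -16 vs smaller child -20 at index 3, swap → [-20, -14, -16, -6, 0, -19, -8, 6, 9, 7, 13]
  -16 vs smaller child -19 at index 6, swap → [-20, -14, -19, -6, 0, -16, -8, 6, 9, 7, 13]

[-20, -14, -19, -6, 0, -16, -8, 6, 9, 7, 13]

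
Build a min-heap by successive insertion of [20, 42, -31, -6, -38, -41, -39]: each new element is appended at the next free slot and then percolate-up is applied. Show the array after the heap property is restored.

Insert 20:
  append 20 at index 0 → [20] (no swap needed)
Insert 42:
  append 42 at index 1 → [20, 42] (no swap needed)
Insert -31:
  append -31 at index 2 → [20, 42, -31]
  -31 < parent 20 at index 0, swap → [-31, 42, 20]
Insert -6:
  append -6 at index 3 → [-31, 42, 20, -6]
  -6 < parent 42 at index 1, swap → [-31, -6, 20, 42]
Insert -38:
  append -38 at index 4 → [-31, -6, 20, 42, -38]
  -38 < parent -6 at index 1, swap → [-31, -38, 20, 42, -6]
  -38 < parent -31 at index 0, swap → [-38, -31, 20, 42, -6]
Insert -41:
  append -41 at index 5 → [-38, -31, 20, 42, -6, -41]
  -41 < parent 20 at index 2, swap → [-38, -31, -41, 42, -6, 20]
  -41 < parent -38 at index 0, swap → [-41, -31, -38, 42, -6, 20]
Insert -39:
  append -39 at index 6 → [-41, -31, -38, 42, -6, 20, -39]
  -39 < parent -38 at index 2, swap → [-41, -31, -39, 42, -6, 20, -38]

[-41, -31, -39, 42, -6, 20, -38]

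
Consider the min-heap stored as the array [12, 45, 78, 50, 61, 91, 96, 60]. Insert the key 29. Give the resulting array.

[12, 29, 78, 45, 61, 91, 96, 60, 50]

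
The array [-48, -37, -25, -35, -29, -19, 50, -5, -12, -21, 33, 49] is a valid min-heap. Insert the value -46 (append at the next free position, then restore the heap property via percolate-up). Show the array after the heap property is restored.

append -46 at index 12 → [-48, -37, -25, -35, -29, -19, 50, -5, -12, -21, 33, 49, -46]
-46 < parent -19 at index 5, swap → [-48, -37, -25, -35, -29, -46, 50, -5, -12, -21, 33, 49, -19]
-46 < parent -25 at index 2, swap → [-48, -37, -46, -35, -29, -25, 50, -5, -12, -21, 33, 49, -19]

[-48, -37, -46, -35, -29, -25, 50, -5, -12, -21, 33, 49, -19]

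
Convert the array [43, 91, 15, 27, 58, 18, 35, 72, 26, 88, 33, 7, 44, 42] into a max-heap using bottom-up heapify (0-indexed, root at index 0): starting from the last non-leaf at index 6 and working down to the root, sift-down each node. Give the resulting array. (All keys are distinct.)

[91, 88, 44, 72, 58, 18, 42, 27, 26, 43, 33, 7, 15, 35]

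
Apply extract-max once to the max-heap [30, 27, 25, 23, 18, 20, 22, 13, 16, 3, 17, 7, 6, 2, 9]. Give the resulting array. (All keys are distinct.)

[27, 23, 25, 16, 18, 20, 22, 13, 9, 3, 17, 7, 6, 2]

remove root 30; move last element 9 to root → [9, 27, 25, 23, 18, 20, 22, 13, 16, 3, 17, 7, 6, 2]
9 vs larger child 27 at index 1, swap → [27, 9, 25, 23, 18, 20, 22, 13, 16, 3, 17, 7, 6, 2]
9 vs larger child 23 at index 3, swap → [27, 23, 25, 9, 18, 20, 22, 13, 16, 3, 17, 7, 6, 2]
9 vs larger child 16 at index 8, swap → [27, 23, 25, 16, 18, 20, 22, 13, 9, 3, 17, 7, 6, 2]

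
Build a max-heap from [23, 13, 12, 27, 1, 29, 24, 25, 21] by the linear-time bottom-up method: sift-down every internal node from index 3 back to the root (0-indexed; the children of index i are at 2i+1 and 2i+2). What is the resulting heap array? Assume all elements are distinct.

[29, 27, 24, 25, 1, 12, 23, 13, 21]

sift down from index 3: already satisfies heap property
sift down from index 2:
  12 vs larger child 29 at index 5, swap → [23, 13, 29, 27, 1, 12, 24, 25, 21]
sift down from index 1:
  13 vs larger child 27 at index 3, swap → [23, 27, 29, 13, 1, 12, 24, 25, 21]
  13 vs larger child 25 at index 7, swap → [23, 27, 29, 25, 1, 12, 24, 13, 21]
sift down from index 0:
  23 vs larger child 29 at index 2, swap → [29, 27, 23, 25, 1, 12, 24, 13, 21]
  23 vs larger child 24 at index 6, swap → [29, 27, 24, 25, 1, 12, 23, 13, 21]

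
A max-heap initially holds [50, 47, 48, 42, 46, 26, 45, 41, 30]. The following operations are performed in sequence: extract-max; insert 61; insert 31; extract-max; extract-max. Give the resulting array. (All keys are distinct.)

extract-max → returns 50:
  remove root 50; move last element 30 to root → [30, 47, 48, 42, 46, 26, 45, 41]
  30 vs larger child 48 at index 2, swap → [48, 47, 30, 42, 46, 26, 45, 41]
  30 vs larger child 45 at index 6, swap → [48, 47, 45, 42, 46, 26, 30, 41]
insert 61:
  append 61 at index 8 → [48, 47, 45, 42, 46, 26, 30, 41, 61]
  61 > parent 42 at index 3, swap → [48, 47, 45, 61, 46, 26, 30, 41, 42]
  61 > parent 47 at index 1, swap → [48, 61, 45, 47, 46, 26, 30, 41, 42]
  61 > parent 48 at index 0, swap → [61, 48, 45, 47, 46, 26, 30, 41, 42]
insert 31:
  append 31 at index 9 → [61, 48, 45, 47, 46, 26, 30, 41, 42, 31] (no swap needed)
extract-max → returns 61:
  remove root 61; move last element 31 to root → [31, 48, 45, 47, 46, 26, 30, 41, 42]
  31 vs larger child 48 at index 1, swap → [48, 31, 45, 47, 46, 26, 30, 41, 42]
  31 vs larger child 47 at index 3, swap → [48, 47, 45, 31, 46, 26, 30, 41, 42]
  31 vs larger child 42 at index 8, swap → [48, 47, 45, 42, 46, 26, 30, 41, 31]
extract-max → returns 48:
  remove root 48; move last element 31 to root → [31, 47, 45, 42, 46, 26, 30, 41]
  31 vs larger child 47 at index 1, swap → [47, 31, 45, 42, 46, 26, 30, 41]
  31 vs larger child 46 at index 4, swap → [47, 46, 45, 42, 31, 26, 30, 41]

[47, 46, 45, 42, 31, 26, 30, 41]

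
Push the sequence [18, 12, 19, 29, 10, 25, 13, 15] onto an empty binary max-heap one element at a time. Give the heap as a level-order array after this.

Insert 18:
  append 18 at index 0 → [18] (no swap needed)
Insert 12:
  append 12 at index 1 → [18, 12] (no swap needed)
Insert 19:
  append 19 at index 2 → [18, 12, 19]
  19 > parent 18 at index 0, swap → [19, 12, 18]
Insert 29:
  append 29 at index 3 → [19, 12, 18, 29]
  29 > parent 12 at index 1, swap → [19, 29, 18, 12]
  29 > parent 19 at index 0, swap → [29, 19, 18, 12]
Insert 10:
  append 10 at index 4 → [29, 19, 18, 12, 10] (no swap needed)
Insert 25:
  append 25 at index 5 → [29, 19, 18, 12, 10, 25]
  25 > parent 18 at index 2, swap → [29, 19, 25, 12, 10, 18]
Insert 13:
  append 13 at index 6 → [29, 19, 25, 12, 10, 18, 13] (no swap needed)
Insert 15:
  append 15 at index 7 → [29, 19, 25, 12, 10, 18, 13, 15]
  15 > parent 12 at index 3, swap → [29, 19, 25, 15, 10, 18, 13, 12]

[29, 19, 25, 15, 10, 18, 13, 12]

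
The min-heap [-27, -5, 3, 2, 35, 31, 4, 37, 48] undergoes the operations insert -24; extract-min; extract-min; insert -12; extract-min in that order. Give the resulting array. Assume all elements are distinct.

insert -24:
  append -24 at index 9 → [-27, -5, 3, 2, 35, 31, 4, 37, 48, -24]
  -24 < parent 35 at index 4, swap → [-27, -5, 3, 2, -24, 31, 4, 37, 48, 35]
  -24 < parent -5 at index 1, swap → [-27, -24, 3, 2, -5, 31, 4, 37, 48, 35]
extract-min → returns -27:
  remove root -27; move last element 35 to root → [35, -24, 3, 2, -5, 31, 4, 37, 48]
  35 vs smaller child -24 at index 1, swap → [-24, 35, 3, 2, -5, 31, 4, 37, 48]
  35 vs smaller child -5 at index 4, swap → [-24, -5, 3, 2, 35, 31, 4, 37, 48]
extract-min → returns -24:
  remove root -24; move last element 48 to root → [48, -5, 3, 2, 35, 31, 4, 37]
  48 vs smaller child -5 at index 1, swap → [-5, 48, 3, 2, 35, 31, 4, 37]
  48 vs smaller child 2 at index 3, swap → [-5, 2, 3, 48, 35, 31, 4, 37]
  48 vs only child 37 at index 7, swap → [-5, 2, 3, 37, 35, 31, 4, 48]
insert -12:
  append -12 at index 8 → [-5, 2, 3, 37, 35, 31, 4, 48, -12]
  -12 < parent 37 at index 3, swap → [-5, 2, 3, -12, 35, 31, 4, 48, 37]
  -12 < parent 2 at index 1, swap → [-5, -12, 3, 2, 35, 31, 4, 48, 37]
  -12 < parent -5 at index 0, swap → [-12, -5, 3, 2, 35, 31, 4, 48, 37]
extract-min → returns -12:
  remove root -12; move last element 37 to root → [37, -5, 3, 2, 35, 31, 4, 48]
  37 vs smaller child -5 at index 1, swap → [-5, 37, 3, 2, 35, 31, 4, 48]
  37 vs smaller child 2 at index 3, swap → [-5, 2, 3, 37, 35, 31, 4, 48]

[-5, 2, 3, 37, 35, 31, 4, 48]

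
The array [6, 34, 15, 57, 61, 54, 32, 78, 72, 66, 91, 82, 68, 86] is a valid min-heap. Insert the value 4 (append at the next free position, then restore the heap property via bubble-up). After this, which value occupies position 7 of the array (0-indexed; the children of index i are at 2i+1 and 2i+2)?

append 4 at index 14 → [6, 34, 15, 57, 61, 54, 32, 78, 72, 66, 91, 82, 68, 86, 4]
4 < parent 32 at index 6, swap → [6, 34, 15, 57, 61, 54, 4, 78, 72, 66, 91, 82, 68, 86, 32]
4 < parent 15 at index 2, swap → [6, 34, 4, 57, 61, 54, 15, 78, 72, 66, 91, 82, 68, 86, 32]
4 < parent 6 at index 0, swap → [4, 34, 6, 57, 61, 54, 15, 78, 72, 66, 91, 82, 68, 86, 32]
resulting array: [4, 34, 6, 57, 61, 54, 15, 78, 72, 66, 91, 82, 68, 86, 32]

78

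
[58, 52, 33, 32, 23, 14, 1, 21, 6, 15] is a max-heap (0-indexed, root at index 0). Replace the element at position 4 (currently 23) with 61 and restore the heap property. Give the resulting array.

[61, 58, 33, 32, 52, 14, 1, 21, 6, 15]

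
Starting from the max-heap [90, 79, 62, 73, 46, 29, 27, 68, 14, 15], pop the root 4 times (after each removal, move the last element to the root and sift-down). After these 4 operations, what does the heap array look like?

[62, 46, 29, 15, 14, 27]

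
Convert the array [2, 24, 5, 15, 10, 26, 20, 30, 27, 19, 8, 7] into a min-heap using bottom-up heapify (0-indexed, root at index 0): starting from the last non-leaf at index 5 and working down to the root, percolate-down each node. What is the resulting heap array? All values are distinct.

sift down from index 5:
  26 vs only child 7 at index 11, swap → [2, 24, 5, 15, 10, 7, 20, 30, 27, 19, 8, 26]
sift down from index 4:
  10 vs smaller child 8 at index 10, swap → [2, 24, 5, 15, 8, 7, 20, 30, 27, 19, 10, 26]
sift down from index 3: already satisfies heap property
sift down from index 2: already satisfies heap property
sift down from index 1:
  24 vs smaller child 8 at index 4, swap → [2, 8, 5, 15, 24, 7, 20, 30, 27, 19, 10, 26]
  24 vs smaller child 10 at index 10, swap → [2, 8, 5, 15, 10, 7, 20, 30, 27, 19, 24, 26]
sift down from index 0: already satisfies heap property

[2, 8, 5, 15, 10, 7, 20, 30, 27, 19, 24, 26]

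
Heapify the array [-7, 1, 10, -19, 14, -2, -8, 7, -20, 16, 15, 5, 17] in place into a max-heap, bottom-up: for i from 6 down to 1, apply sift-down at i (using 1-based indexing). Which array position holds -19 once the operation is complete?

8

sift down from index 6:
  -2 vs larger child 17 at index 13, swap → [-7, 1, 10, -19, 14, 17, -8, 7, -20, 16, 15, 5, -2]
sift down from index 5:
  14 vs larger child 16 at index 10, swap → [-7, 1, 10, -19, 16, 17, -8, 7, -20, 14, 15, 5, -2]
sift down from index 4:
  -19 vs larger child 7 at index 8, swap → [-7, 1, 10, 7, 16, 17, -8, -19, -20, 14, 15, 5, -2]
sift down from index 3:
  10 vs larger child 17 at index 6, swap → [-7, 1, 17, 7, 16, 10, -8, -19, -20, 14, 15, 5, -2]
sift down from index 2:
  1 vs larger child 16 at index 5, swap → [-7, 16, 17, 7, 1, 10, -8, -19, -20, 14, 15, 5, -2]
  1 vs larger child 15 at index 11, swap → [-7, 16, 17, 7, 15, 10, -8, -19, -20, 14, 1, 5, -2]
sift down from index 1:
  -7 vs larger child 17 at index 3, swap → [17, 16, -7, 7, 15, 10, -8, -19, -20, 14, 1, 5, -2]
  -7 vs larger child 10 at index 6, swap → [17, 16, 10, 7, 15, -7, -8, -19, -20, 14, 1, 5, -2]
  -7 vs larger child 5 at index 12, swap → [17, 16, 10, 7, 15, 5, -8, -19, -20, 14, 1, -7, -2]
resulting array: [17, 16, 10, 7, 15, 5, -8, -19, -20, 14, 1, -7, -2]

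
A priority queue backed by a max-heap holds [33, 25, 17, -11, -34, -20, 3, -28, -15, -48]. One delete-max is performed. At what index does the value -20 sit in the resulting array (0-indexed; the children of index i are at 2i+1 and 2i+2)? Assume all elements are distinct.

5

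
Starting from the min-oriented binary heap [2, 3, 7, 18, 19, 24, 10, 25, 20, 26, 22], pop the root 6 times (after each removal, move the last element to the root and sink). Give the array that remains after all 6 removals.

extract-min #1 returns 2:
  remove root 2; move last element 22 to root → [22, 3, 7, 18, 19, 24, 10, 25, 20, 26]
  22 vs smaller child 3 at index 1, swap → [3, 22, 7, 18, 19, 24, 10, 25, 20, 26]
  22 vs smaller child 18 at index 3, swap → [3, 18, 7, 22, 19, 24, 10, 25, 20, 26]
  22 vs smaller child 20 at index 8, swap → [3, 18, 7, 20, 19, 24, 10, 25, 22, 26]
extract-min #2 returns 3:
  remove root 3; move last element 26 to root → [26, 18, 7, 20, 19, 24, 10, 25, 22]
  26 vs smaller child 7 at index 2, swap → [7, 18, 26, 20, 19, 24, 10, 25, 22]
  26 vs smaller child 10 at index 6, swap → [7, 18, 10, 20, 19, 24, 26, 25, 22]
extract-min #3 returns 7:
  remove root 7; move last element 22 to root → [22, 18, 10, 20, 19, 24, 26, 25]
  22 vs smaller child 10 at index 2, swap → [10, 18, 22, 20, 19, 24, 26, 25]
extract-min #4 returns 10:
  remove root 10; move last element 25 to root → [25, 18, 22, 20, 19, 24, 26]
  25 vs smaller child 18 at index 1, swap → [18, 25, 22, 20, 19, 24, 26]
  25 vs smaller child 19 at index 4, swap → [18, 19, 22, 20, 25, 24, 26]
extract-min #5 returns 18:
  remove root 18; move last element 26 to root → [26, 19, 22, 20, 25, 24]
  26 vs smaller child 19 at index 1, swap → [19, 26, 22, 20, 25, 24]
  26 vs smaller child 20 at index 3, swap → [19, 20, 22, 26, 25, 24]
extract-min #6 returns 19:
  remove root 19; move last element 24 to root → [24, 20, 22, 26, 25]
  24 vs smaller child 20 at index 1, swap → [20, 24, 22, 26, 25]

[20, 24, 22, 26, 25]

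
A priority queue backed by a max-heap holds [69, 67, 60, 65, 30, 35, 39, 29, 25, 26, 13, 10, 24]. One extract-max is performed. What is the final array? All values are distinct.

[67, 65, 60, 29, 30, 35, 39, 24, 25, 26, 13, 10]

remove root 69; move last element 24 to root → [24, 67, 60, 65, 30, 35, 39, 29, 25, 26, 13, 10]
24 vs larger child 67 at index 1, swap → [67, 24, 60, 65, 30, 35, 39, 29, 25, 26, 13, 10]
24 vs larger child 65 at index 3, swap → [67, 65, 60, 24, 30, 35, 39, 29, 25, 26, 13, 10]
24 vs larger child 29 at index 7, swap → [67, 65, 60, 29, 30, 35, 39, 24, 25, 26, 13, 10]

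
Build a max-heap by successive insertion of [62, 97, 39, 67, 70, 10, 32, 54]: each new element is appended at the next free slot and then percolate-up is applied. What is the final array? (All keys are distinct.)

[97, 70, 39, 62, 67, 10, 32, 54]

Insert 62:
  append 62 at index 0 → [62] (no swap needed)
Insert 97:
  append 97 at index 1 → [62, 97]
  97 > parent 62 at index 0, swap → [97, 62]
Insert 39:
  append 39 at index 2 → [97, 62, 39] (no swap needed)
Insert 67:
  append 67 at index 3 → [97, 62, 39, 67]
  67 > parent 62 at index 1, swap → [97, 67, 39, 62]
Insert 70:
  append 70 at index 4 → [97, 67, 39, 62, 70]
  70 > parent 67 at index 1, swap → [97, 70, 39, 62, 67]
Insert 10:
  append 10 at index 5 → [97, 70, 39, 62, 67, 10] (no swap needed)
Insert 32:
  append 32 at index 6 → [97, 70, 39, 62, 67, 10, 32] (no swap needed)
Insert 54:
  append 54 at index 7 → [97, 70, 39, 62, 67, 10, 32, 54] (no swap needed)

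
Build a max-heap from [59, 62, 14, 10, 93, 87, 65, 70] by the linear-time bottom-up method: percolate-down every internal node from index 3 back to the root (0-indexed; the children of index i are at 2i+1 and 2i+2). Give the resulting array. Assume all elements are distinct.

sift down from index 3:
  10 vs only child 70 at index 7, swap → [59, 62, 14, 70, 93, 87, 65, 10]
sift down from index 2:
  14 vs larger child 87 at index 5, swap → [59, 62, 87, 70, 93, 14, 65, 10]
sift down from index 1:
  62 vs larger child 93 at index 4, swap → [59, 93, 87, 70, 62, 14, 65, 10]
sift down from index 0:
  59 vs larger child 93 at index 1, swap → [93, 59, 87, 70, 62, 14, 65, 10]
  59 vs larger child 70 at index 3, swap → [93, 70, 87, 59, 62, 14, 65, 10]

[93, 70, 87, 59, 62, 14, 65, 10]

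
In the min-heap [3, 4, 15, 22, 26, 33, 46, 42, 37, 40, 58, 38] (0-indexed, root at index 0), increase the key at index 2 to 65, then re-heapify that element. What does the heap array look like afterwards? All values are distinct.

[3, 4, 33, 22, 26, 38, 46, 42, 37, 40, 58, 65]

set index 2 from 15 to 65 → [3, 4, 65, 22, 26, 33, 46, 42, 37, 40, 58, 38]
65 vs smaller child 33 at index 5, swap → [3, 4, 33, 22, 26, 65, 46, 42, 37, 40, 58, 38]
65 vs only child 38 at index 11, swap → [3, 4, 33, 22, 26, 38, 46, 42, 37, 40, 58, 65]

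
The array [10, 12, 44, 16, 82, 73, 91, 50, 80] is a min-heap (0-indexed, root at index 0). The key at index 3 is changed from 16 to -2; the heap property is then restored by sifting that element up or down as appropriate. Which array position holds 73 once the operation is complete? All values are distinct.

5

set index 3 from 16 to -2 → [10, 12, 44, -2, 82, 73, 91, 50, 80]
-2 < parent 12 at index 1, swap → [10, -2, 44, 12, 82, 73, 91, 50, 80]
-2 < parent 10 at index 0, swap → [-2, 10, 44, 12, 82, 73, 91, 50, 80]
resulting array: [-2, 10, 44, 12, 82, 73, 91, 50, 80]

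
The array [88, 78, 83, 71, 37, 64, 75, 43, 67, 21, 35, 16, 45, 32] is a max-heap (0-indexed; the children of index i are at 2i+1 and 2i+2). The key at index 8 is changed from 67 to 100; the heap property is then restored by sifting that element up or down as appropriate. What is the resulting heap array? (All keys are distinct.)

[100, 88, 83, 78, 37, 64, 75, 43, 71, 21, 35, 16, 45, 32]

set index 8 from 67 to 100 → [88, 78, 83, 71, 37, 64, 75, 43, 100, 21, 35, 16, 45, 32]
100 > parent 71 at index 3, swap → [88, 78, 83, 100, 37, 64, 75, 43, 71, 21, 35, 16, 45, 32]
100 > parent 78 at index 1, swap → [88, 100, 83, 78, 37, 64, 75, 43, 71, 21, 35, 16, 45, 32]
100 > parent 88 at index 0, swap → [100, 88, 83, 78, 37, 64, 75, 43, 71, 21, 35, 16, 45, 32]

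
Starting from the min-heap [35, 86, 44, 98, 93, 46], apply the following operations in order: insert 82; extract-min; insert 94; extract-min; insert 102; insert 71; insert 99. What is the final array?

[46, 71, 82, 86, 93, 94, 102, 98, 99]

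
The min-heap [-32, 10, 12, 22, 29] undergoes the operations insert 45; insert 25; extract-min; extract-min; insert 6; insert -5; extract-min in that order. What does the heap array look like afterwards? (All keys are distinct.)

[6, 22, 12, 25, 29, 45]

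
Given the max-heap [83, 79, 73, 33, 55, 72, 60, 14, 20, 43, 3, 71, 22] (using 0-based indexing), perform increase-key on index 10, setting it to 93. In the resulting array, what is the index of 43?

set index 10 from 3 to 93 → [83, 79, 73, 33, 55, 72, 60, 14, 20, 43, 93, 71, 22]
93 > parent 55 at index 4, swap → [83, 79, 73, 33, 93, 72, 60, 14, 20, 43, 55, 71, 22]
93 > parent 79 at index 1, swap → [83, 93, 73, 33, 79, 72, 60, 14, 20, 43, 55, 71, 22]
93 > parent 83 at index 0, swap → [93, 83, 73, 33, 79, 72, 60, 14, 20, 43, 55, 71, 22]
resulting array: [93, 83, 73, 33, 79, 72, 60, 14, 20, 43, 55, 71, 22]

9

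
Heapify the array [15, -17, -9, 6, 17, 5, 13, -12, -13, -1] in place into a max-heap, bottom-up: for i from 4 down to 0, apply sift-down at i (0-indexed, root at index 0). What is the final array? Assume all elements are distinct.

sift down from index 4: already satisfies heap property
sift down from index 3: already satisfies heap property
sift down from index 2:
  -9 vs larger child 13 at index 6, swap → [15, -17, 13, 6, 17, 5, -9, -12, -13, -1]
sift down from index 1:
  -17 vs larger child 17 at index 4, swap → [15, 17, 13, 6, -17, 5, -9, -12, -13, -1]
  -17 vs only child -1 at index 9, swap → [15, 17, 13, 6, -1, 5, -9, -12, -13, -17]
sift down from index 0:
  15 vs larger child 17 at index 1, swap → [17, 15, 13, 6, -1, 5, -9, -12, -13, -17]

[17, 15, 13, 6, -1, 5, -9, -12, -13, -17]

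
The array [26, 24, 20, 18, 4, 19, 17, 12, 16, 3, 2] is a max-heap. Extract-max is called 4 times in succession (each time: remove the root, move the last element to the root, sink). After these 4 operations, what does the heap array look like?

extract-max #1 returns 26:
  remove root 26; move last element 2 to root → [2, 24, 20, 18, 4, 19, 17, 12, 16, 3]
  2 vs larger child 24 at index 1, swap → [24, 2, 20, 18, 4, 19, 17, 12, 16, 3]
  2 vs larger child 18 at index 3, swap → [24, 18, 20, 2, 4, 19, 17, 12, 16, 3]
  2 vs larger child 16 at index 8, swap → [24, 18, 20, 16, 4, 19, 17, 12, 2, 3]
extract-max #2 returns 24:
  remove root 24; move last element 3 to root → [3, 18, 20, 16, 4, 19, 17, 12, 2]
  3 vs larger child 20 at index 2, swap → [20, 18, 3, 16, 4, 19, 17, 12, 2]
  3 vs larger child 19 at index 5, swap → [20, 18, 19, 16, 4, 3, 17, 12, 2]
extract-max #3 returns 20:
  remove root 20; move last element 2 to root → [2, 18, 19, 16, 4, 3, 17, 12]
  2 vs larger child 19 at index 2, swap → [19, 18, 2, 16, 4, 3, 17, 12]
  2 vs larger child 17 at index 6, swap → [19, 18, 17, 16, 4, 3, 2, 12]
extract-max #4 returns 19:
  remove root 19; move last element 12 to root → [12, 18, 17, 16, 4, 3, 2]
  12 vs larger child 18 at index 1, swap → [18, 12, 17, 16, 4, 3, 2]
  12 vs larger child 16 at index 3, swap → [18, 16, 17, 12, 4, 3, 2]

[18, 16, 17, 12, 4, 3, 2]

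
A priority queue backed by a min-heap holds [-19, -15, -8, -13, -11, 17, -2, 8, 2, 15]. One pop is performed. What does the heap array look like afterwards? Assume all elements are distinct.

[-15, -13, -8, 2, -11, 17, -2, 8, 15]

remove root -19; move last element 15 to root → [15, -15, -8, -13, -11, 17, -2, 8, 2]
15 vs smaller child -15 at index 1, swap → [-15, 15, -8, -13, -11, 17, -2, 8, 2]
15 vs smaller child -13 at index 3, swap → [-15, -13, -8, 15, -11, 17, -2, 8, 2]
15 vs smaller child 2 at index 8, swap → [-15, -13, -8, 2, -11, 17, -2, 8, 15]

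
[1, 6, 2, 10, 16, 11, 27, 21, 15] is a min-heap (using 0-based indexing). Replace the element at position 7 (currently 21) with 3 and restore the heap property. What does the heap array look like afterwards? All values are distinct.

[1, 3, 2, 6, 16, 11, 27, 10, 15]

set index 7 from 21 to 3 → [1, 6, 2, 10, 16, 11, 27, 3, 15]
3 < parent 10 at index 3, swap → [1, 6, 2, 3, 16, 11, 27, 10, 15]
3 < parent 6 at index 1, swap → [1, 3, 2, 6, 16, 11, 27, 10, 15]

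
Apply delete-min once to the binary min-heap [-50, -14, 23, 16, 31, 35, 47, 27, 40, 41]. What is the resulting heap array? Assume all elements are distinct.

[-14, 16, 23, 27, 31, 35, 47, 41, 40]

remove root -50; move last element 41 to root → [41, -14, 23, 16, 31, 35, 47, 27, 40]
41 vs smaller child -14 at index 1, swap → [-14, 41, 23, 16, 31, 35, 47, 27, 40]
41 vs smaller child 16 at index 3, swap → [-14, 16, 23, 41, 31, 35, 47, 27, 40]
41 vs smaller child 27 at index 7, swap → [-14, 16, 23, 27, 31, 35, 47, 41, 40]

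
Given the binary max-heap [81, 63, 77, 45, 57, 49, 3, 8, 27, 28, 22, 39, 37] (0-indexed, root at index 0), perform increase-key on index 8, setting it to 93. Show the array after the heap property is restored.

set index 8 from 27 to 93 → [81, 63, 77, 45, 57, 49, 3, 8, 93, 28, 22, 39, 37]
93 > parent 45 at index 3, swap → [81, 63, 77, 93, 57, 49, 3, 8, 45, 28, 22, 39, 37]
93 > parent 63 at index 1, swap → [81, 93, 77, 63, 57, 49, 3, 8, 45, 28, 22, 39, 37]
93 > parent 81 at index 0, swap → [93, 81, 77, 63, 57, 49, 3, 8, 45, 28, 22, 39, 37]

[93, 81, 77, 63, 57, 49, 3, 8, 45, 28, 22, 39, 37]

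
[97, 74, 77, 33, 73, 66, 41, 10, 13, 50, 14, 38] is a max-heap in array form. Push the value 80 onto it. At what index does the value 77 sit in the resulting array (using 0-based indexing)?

append 80 at index 12 → [97, 74, 77, 33, 73, 66, 41, 10, 13, 50, 14, 38, 80]
80 > parent 66 at index 5, swap → [97, 74, 77, 33, 73, 80, 41, 10, 13, 50, 14, 38, 66]
80 > parent 77 at index 2, swap → [97, 74, 80, 33, 73, 77, 41, 10, 13, 50, 14, 38, 66]
resulting array: [97, 74, 80, 33, 73, 77, 41, 10, 13, 50, 14, 38, 66]

5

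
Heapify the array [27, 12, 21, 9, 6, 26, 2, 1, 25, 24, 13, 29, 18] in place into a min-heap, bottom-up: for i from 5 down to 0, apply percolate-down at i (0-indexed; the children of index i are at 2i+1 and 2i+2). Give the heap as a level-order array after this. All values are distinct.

sift down from index 5:
  26 vs smaller child 18 at index 12, swap → [27, 12, 21, 9, 6, 18, 2, 1, 25, 24, 13, 29, 26]
sift down from index 4: already satisfies heap property
sift down from index 3:
  9 vs smaller child 1 at index 7, swap → [27, 12, 21, 1, 6, 18, 2, 9, 25, 24, 13, 29, 26]
sift down from index 2:
  21 vs smaller child 2 at index 6, swap → [27, 12, 2, 1, 6, 18, 21, 9, 25, 24, 13, 29, 26]
sift down from index 1:
  12 vs smaller child 1 at index 3, swap → [27, 1, 2, 12, 6, 18, 21, 9, 25, 24, 13, 29, 26]
  12 vs smaller child 9 at index 7, swap → [27, 1, 2, 9, 6, 18, 21, 12, 25, 24, 13, 29, 26]
sift down from index 0:
  27 vs smaller child 1 at index 1, swap → [1, 27, 2, 9, 6, 18, 21, 12, 25, 24, 13, 29, 26]
  27 vs smaller child 6 at index 4, swap → [1, 6, 2, 9, 27, 18, 21, 12, 25, 24, 13, 29, 26]
  27 vs smaller child 13 at index 10, swap → [1, 6, 2, 9, 13, 18, 21, 12, 25, 24, 27, 29, 26]

[1, 6, 2, 9, 13, 18, 21, 12, 25, 24, 27, 29, 26]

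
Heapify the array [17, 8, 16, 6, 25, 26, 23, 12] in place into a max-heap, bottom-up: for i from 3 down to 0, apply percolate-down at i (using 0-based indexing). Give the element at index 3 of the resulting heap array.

sift down from index 3:
  6 vs only child 12 at index 7, swap → [17, 8, 16, 12, 25, 26, 23, 6]
sift down from index 2:
  16 vs larger child 26 at index 5, swap → [17, 8, 26, 12, 25, 16, 23, 6]
sift down from index 1:
  8 vs larger child 25 at index 4, swap → [17, 25, 26, 12, 8, 16, 23, 6]
sift down from index 0:
  17 vs larger child 26 at index 2, swap → [26, 25, 17, 12, 8, 16, 23, 6]
  17 vs larger child 23 at index 6, swap → [26, 25, 23, 12, 8, 16, 17, 6]
resulting array: [26, 25, 23, 12, 8, 16, 17, 6]

12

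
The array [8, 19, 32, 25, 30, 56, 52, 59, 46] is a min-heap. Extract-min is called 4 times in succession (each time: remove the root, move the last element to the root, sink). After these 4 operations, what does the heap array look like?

extract-min #1 returns 8:
  remove root 8; move last element 46 to root → [46, 19, 32, 25, 30, 56, 52, 59]
  46 vs smaller child 19 at index 1, swap → [19, 46, 32, 25, 30, 56, 52, 59]
  46 vs smaller child 25 at index 3, swap → [19, 25, 32, 46, 30, 56, 52, 59]
extract-min #2 returns 19:
  remove root 19; move last element 59 to root → [59, 25, 32, 46, 30, 56, 52]
  59 vs smaller child 25 at index 1, swap → [25, 59, 32, 46, 30, 56, 52]
  59 vs smaller child 30 at index 4, swap → [25, 30, 32, 46, 59, 56, 52]
extract-min #3 returns 25:
  remove root 25; move last element 52 to root → [52, 30, 32, 46, 59, 56]
  52 vs smaller child 30 at index 1, swap → [30, 52, 32, 46, 59, 56]
  52 vs smaller child 46 at index 3, swap → [30, 46, 32, 52, 59, 56]
extract-min #4 returns 30:
  remove root 30; move last element 56 to root → [56, 46, 32, 52, 59]
  56 vs smaller child 32 at index 2, swap → [32, 46, 56, 52, 59]

[32, 46, 56, 52, 59]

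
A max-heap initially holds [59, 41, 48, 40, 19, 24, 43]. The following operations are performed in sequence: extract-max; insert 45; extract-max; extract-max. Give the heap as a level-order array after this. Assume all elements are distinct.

[43, 41, 24, 40, 19]

extract-max → returns 59:
  remove root 59; move last element 43 to root → [43, 41, 48, 40, 19, 24]
  43 vs larger child 48 at index 2, swap → [48, 41, 43, 40, 19, 24]
insert 45:
  append 45 at index 6 → [48, 41, 43, 40, 19, 24, 45]
  45 > parent 43 at index 2, swap → [48, 41, 45, 40, 19, 24, 43]
extract-max → returns 48:
  remove root 48; move last element 43 to root → [43, 41, 45, 40, 19, 24]
  43 vs larger child 45 at index 2, swap → [45, 41, 43, 40, 19, 24]
extract-max → returns 45:
  remove root 45; move last element 24 to root → [24, 41, 43, 40, 19]
  24 vs larger child 43 at index 2, swap → [43, 41, 24, 40, 19]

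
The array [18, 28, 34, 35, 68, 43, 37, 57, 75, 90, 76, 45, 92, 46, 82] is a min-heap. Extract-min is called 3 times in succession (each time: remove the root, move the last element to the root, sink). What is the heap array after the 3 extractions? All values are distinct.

[35, 57, 37, 75, 68, 43, 46, 82, 92, 90, 76, 45]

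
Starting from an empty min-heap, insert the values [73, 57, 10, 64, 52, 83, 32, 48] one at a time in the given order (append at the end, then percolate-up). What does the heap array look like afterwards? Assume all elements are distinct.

[10, 48, 32, 52, 64, 83, 57, 73]

Insert 73:
  append 73 at index 0 → [73] (no swap needed)
Insert 57:
  append 57 at index 1 → [73, 57]
  57 < parent 73 at index 0, swap → [57, 73]
Insert 10:
  append 10 at index 2 → [57, 73, 10]
  10 < parent 57 at index 0, swap → [10, 73, 57]
Insert 64:
  append 64 at index 3 → [10, 73, 57, 64]
  64 < parent 73 at index 1, swap → [10, 64, 57, 73]
Insert 52:
  append 52 at index 4 → [10, 64, 57, 73, 52]
  52 < parent 64 at index 1, swap → [10, 52, 57, 73, 64]
Insert 83:
  append 83 at index 5 → [10, 52, 57, 73, 64, 83] (no swap needed)
Insert 32:
  append 32 at index 6 → [10, 52, 57, 73, 64, 83, 32]
  32 < parent 57 at index 2, swap → [10, 52, 32, 73, 64, 83, 57]
Insert 48:
  append 48 at index 7 → [10, 52, 32, 73, 64, 83, 57, 48]
  48 < parent 73 at index 3, swap → [10, 52, 32, 48, 64, 83, 57, 73]
  48 < parent 52 at index 1, swap → [10, 48, 32, 52, 64, 83, 57, 73]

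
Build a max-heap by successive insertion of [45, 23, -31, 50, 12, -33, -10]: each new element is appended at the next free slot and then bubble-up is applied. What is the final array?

[50, 45, -10, 23, 12, -33, -31]

Insert 45:
  append 45 at index 0 → [45] (no swap needed)
Insert 23:
  append 23 at index 1 → [45, 23] (no swap needed)
Insert -31:
  append -31 at index 2 → [45, 23, -31] (no swap needed)
Insert 50:
  append 50 at index 3 → [45, 23, -31, 50]
  50 > parent 23 at index 1, swap → [45, 50, -31, 23]
  50 > parent 45 at index 0, swap → [50, 45, -31, 23]
Insert 12:
  append 12 at index 4 → [50, 45, -31, 23, 12] (no swap needed)
Insert -33:
  append -33 at index 5 → [50, 45, -31, 23, 12, -33] (no swap needed)
Insert -10:
  append -10 at index 6 → [50, 45, -31, 23, 12, -33, -10]
  -10 > parent -31 at index 2, swap → [50, 45, -10, 23, 12, -33, -31]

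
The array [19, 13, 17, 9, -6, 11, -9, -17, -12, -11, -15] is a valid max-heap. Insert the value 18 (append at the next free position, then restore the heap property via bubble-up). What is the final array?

[19, 13, 18, 9, -6, 17, -9, -17, -12, -11, -15, 11]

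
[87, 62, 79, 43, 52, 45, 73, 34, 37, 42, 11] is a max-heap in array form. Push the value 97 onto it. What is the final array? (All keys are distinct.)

append 97 at index 11 → [87, 62, 79, 43, 52, 45, 73, 34, 37, 42, 11, 97]
97 > parent 45 at index 5, swap → [87, 62, 79, 43, 52, 97, 73, 34, 37, 42, 11, 45]
97 > parent 79 at index 2, swap → [87, 62, 97, 43, 52, 79, 73, 34, 37, 42, 11, 45]
97 > parent 87 at index 0, swap → [97, 62, 87, 43, 52, 79, 73, 34, 37, 42, 11, 45]

[97, 62, 87, 43, 52, 79, 73, 34, 37, 42, 11, 45]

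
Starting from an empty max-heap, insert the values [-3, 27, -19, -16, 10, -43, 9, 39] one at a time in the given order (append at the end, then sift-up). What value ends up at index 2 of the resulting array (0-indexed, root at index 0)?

9

Insert -3:
  append -3 at index 0 → [-3] (no swap needed)
Insert 27:
  append 27 at index 1 → [-3, 27]
  27 > parent -3 at index 0, swap → [27, -3]
Insert -19:
  append -19 at index 2 → [27, -3, -19] (no swap needed)
Insert -16:
  append -16 at index 3 → [27, -3, -19, -16] (no swap needed)
Insert 10:
  append 10 at index 4 → [27, -3, -19, -16, 10]
  10 > parent -3 at index 1, swap → [27, 10, -19, -16, -3]
Insert -43:
  append -43 at index 5 → [27, 10, -19, -16, -3, -43] (no swap needed)
Insert 9:
  append 9 at index 6 → [27, 10, -19, -16, -3, -43, 9]
  9 > parent -19 at index 2, swap → [27, 10, 9, -16, -3, -43, -19]
Insert 39:
  append 39 at index 7 → [27, 10, 9, -16, -3, -43, -19, 39]
  39 > parent -16 at index 3, swap → [27, 10, 9, 39, -3, -43, -19, -16]
  39 > parent 10 at index 1, swap → [27, 39, 9, 10, -3, -43, -19, -16]
  39 > parent 27 at index 0, swap → [39, 27, 9, 10, -3, -43, -19, -16]
resulting array: [39, 27, 9, 10, -3, -43, -19, -16]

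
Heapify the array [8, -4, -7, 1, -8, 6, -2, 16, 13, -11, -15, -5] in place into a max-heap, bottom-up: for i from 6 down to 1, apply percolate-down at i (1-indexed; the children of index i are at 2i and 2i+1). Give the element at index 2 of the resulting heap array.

sift down from index 6: already satisfies heap property
sift down from index 5: already satisfies heap property
sift down from index 4:
  1 vs larger child 16 at index 8, swap → [8, -4, -7, 16, -8, 6, -2, 1, 13, -11, -15, -5]
sift down from index 3:
  -7 vs larger child 6 at index 6, swap → [8, -4, 6, 16, -8, -7, -2, 1, 13, -11, -15, -5]
  -7 vs only child -5 at index 12, swap → [8, -4, 6, 16, -8, -5, -2, 1, 13, -11, -15, -7]
sift down from index 2:
  -4 vs larger child 16 at index 4, swap → [8, 16, 6, -4, -8, -5, -2, 1, 13, -11, -15, -7]
  -4 vs larger child 13 at index 9, swap → [8, 16, 6, 13, -8, -5, -2, 1, -4, -11, -15, -7]
sift down from index 1:
  8 vs larger child 16 at index 2, swap → [16, 8, 6, 13, -8, -5, -2, 1, -4, -11, -15, -7]
  8 vs larger child 13 at index 4, swap → [16, 13, 6, 8, -8, -5, -2, 1, -4, -11, -15, -7]
resulting array: [16, 13, 6, 8, -8, -5, -2, 1, -4, -11, -15, -7]

13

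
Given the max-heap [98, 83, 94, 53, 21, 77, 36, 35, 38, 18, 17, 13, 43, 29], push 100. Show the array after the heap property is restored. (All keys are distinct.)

[100, 83, 98, 53, 21, 77, 94, 35, 38, 18, 17, 13, 43, 29, 36]

append 100 at index 14 → [98, 83, 94, 53, 21, 77, 36, 35, 38, 18, 17, 13, 43, 29, 100]
100 > parent 36 at index 6, swap → [98, 83, 94, 53, 21, 77, 100, 35, 38, 18, 17, 13, 43, 29, 36]
100 > parent 94 at index 2, swap → [98, 83, 100, 53, 21, 77, 94, 35, 38, 18, 17, 13, 43, 29, 36]
100 > parent 98 at index 0, swap → [100, 83, 98, 53, 21, 77, 94, 35, 38, 18, 17, 13, 43, 29, 36]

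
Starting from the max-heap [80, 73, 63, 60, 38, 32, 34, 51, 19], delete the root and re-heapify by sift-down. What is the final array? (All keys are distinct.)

remove root 80; move last element 19 to root → [19, 73, 63, 60, 38, 32, 34, 51]
19 vs larger child 73 at index 1, swap → [73, 19, 63, 60, 38, 32, 34, 51]
19 vs larger child 60 at index 3, swap → [73, 60, 63, 19, 38, 32, 34, 51]
19 vs only child 51 at index 7, swap → [73, 60, 63, 51, 38, 32, 34, 19]

[73, 60, 63, 51, 38, 32, 34, 19]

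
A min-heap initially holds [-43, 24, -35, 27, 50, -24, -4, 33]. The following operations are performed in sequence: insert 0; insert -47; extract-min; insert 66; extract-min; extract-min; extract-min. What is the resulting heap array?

[-4, 0, 27, 24, 50, 66, 33]

insert 0:
  append 0 at index 8 → [-43, 24, -35, 27, 50, -24, -4, 33, 0]
  0 < parent 27 at index 3, swap → [-43, 24, -35, 0, 50, -24, -4, 33, 27]
  0 < parent 24 at index 1, swap → [-43, 0, -35, 24, 50, -24, -4, 33, 27]
insert -47:
  append -47 at index 9 → [-43, 0, -35, 24, 50, -24, -4, 33, 27, -47]
  -47 < parent 50 at index 4, swap → [-43, 0, -35, 24, -47, -24, -4, 33, 27, 50]
  -47 < parent 0 at index 1, swap → [-43, -47, -35, 24, 0, -24, -4, 33, 27, 50]
  -47 < parent -43 at index 0, swap → [-47, -43, -35, 24, 0, -24, -4, 33, 27, 50]
extract-min → returns -47:
  remove root -47; move last element 50 to root → [50, -43, -35, 24, 0, -24, -4, 33, 27]
  50 vs smaller child -43 at index 1, swap → [-43, 50, -35, 24, 0, -24, -4, 33, 27]
  50 vs smaller child 0 at index 4, swap → [-43, 0, -35, 24, 50, -24, -4, 33, 27]
insert 66:
  append 66 at index 9 → [-43, 0, -35, 24, 50, -24, -4, 33, 27, 66] (no swap needed)
extract-min → returns -43:
  remove root -43; move last element 66 to root → [66, 0, -35, 24, 50, -24, -4, 33, 27]
  66 vs smaller child -35 at index 2, swap → [-35, 0, 66, 24, 50, -24, -4, 33, 27]
  66 vs smaller child -24 at index 5, swap → [-35, 0, -24, 24, 50, 66, -4, 33, 27]
extract-min → returns -35:
  remove root -35; move last element 27 to root → [27, 0, -24, 24, 50, 66, -4, 33]
  27 vs smaller child -24 at index 2, swap → [-24, 0, 27, 24, 50, 66, -4, 33]
  27 vs smaller child -4 at index 6, swap → [-24, 0, -4, 24, 50, 66, 27, 33]
extract-min → returns -24:
  remove root -24; move last element 33 to root → [33, 0, -4, 24, 50, 66, 27]
  33 vs smaller child -4 at index 2, swap → [-4, 0, 33, 24, 50, 66, 27]
  33 vs smaller child 27 at index 6, swap → [-4, 0, 27, 24, 50, 66, 33]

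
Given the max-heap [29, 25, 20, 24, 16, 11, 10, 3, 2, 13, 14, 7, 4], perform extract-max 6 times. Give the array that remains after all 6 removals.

extract-max #1 returns 29:
  remove root 29; move last element 4 to root → [4, 25, 20, 24, 16, 11, 10, 3, 2, 13, 14, 7]
  4 vs larger child 25 at index 1, swap → [25, 4, 20, 24, 16, 11, 10, 3, 2, 13, 14, 7]
  4 vs larger child 24 at index 3, swap → [25, 24, 20, 4, 16, 11, 10, 3, 2, 13, 14, 7]
extract-max #2 returns 25:
  remove root 25; move last element 7 to root → [7, 24, 20, 4, 16, 11, 10, 3, 2, 13, 14]
  7 vs larger child 24 at index 1, swap → [24, 7, 20, 4, 16, 11, 10, 3, 2, 13, 14]
  7 vs larger child 16 at index 4, swap → [24, 16, 20, 4, 7, 11, 10, 3, 2, 13, 14]
  7 vs larger child 14 at index 10, swap → [24, 16, 20, 4, 14, 11, 10, 3, 2, 13, 7]
extract-max #3 returns 24:
  remove root 24; move last element 7 to root → [7, 16, 20, 4, 14, 11, 10, 3, 2, 13]
  7 vs larger child 20 at index 2, swap → [20, 16, 7, 4, 14, 11, 10, 3, 2, 13]
  7 vs larger child 11 at index 5, swap → [20, 16, 11, 4, 14, 7, 10, 3, 2, 13]
extract-max #4 returns 20:
  remove root 20; move last element 13 to root → [13, 16, 11, 4, 14, 7, 10, 3, 2]
  13 vs larger child 16 at index 1, swap → [16, 13, 11, 4, 14, 7, 10, 3, 2]
  13 vs larger child 14 at index 4, swap → [16, 14, 11, 4, 13, 7, 10, 3, 2]
extract-max #5 returns 16:
  remove root 16; move last element 2 to root → [2, 14, 11, 4, 13, 7, 10, 3]
  2 vs larger child 14 at index 1, swap → [14, 2, 11, 4, 13, 7, 10, 3]
  2 vs larger child 13 at index 4, swap → [14, 13, 11, 4, 2, 7, 10, 3]
extract-max #6 returns 14:
  remove root 14; move last element 3 to root → [3, 13, 11, 4, 2, 7, 10]
  3 vs larger child 13 at index 1, swap → [13, 3, 11, 4, 2, 7, 10]
  3 vs larger child 4 at index 3, swap → [13, 4, 11, 3, 2, 7, 10]

[13, 4, 11, 3, 2, 7, 10]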